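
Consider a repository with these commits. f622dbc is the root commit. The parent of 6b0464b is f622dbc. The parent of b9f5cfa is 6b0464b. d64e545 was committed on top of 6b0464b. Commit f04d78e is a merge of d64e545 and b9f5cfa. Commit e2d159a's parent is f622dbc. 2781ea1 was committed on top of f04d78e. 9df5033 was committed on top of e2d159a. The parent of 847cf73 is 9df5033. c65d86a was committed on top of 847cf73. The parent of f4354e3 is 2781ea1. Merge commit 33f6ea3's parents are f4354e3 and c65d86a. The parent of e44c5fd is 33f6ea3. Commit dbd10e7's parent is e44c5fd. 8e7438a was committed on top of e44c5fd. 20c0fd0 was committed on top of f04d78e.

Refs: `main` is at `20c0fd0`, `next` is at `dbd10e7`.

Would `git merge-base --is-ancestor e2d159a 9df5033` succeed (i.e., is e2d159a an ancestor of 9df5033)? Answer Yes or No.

Ancestors of 9df5033 (commits reachable by following parents): {9df5033, e2d159a, f622dbc}.
e2d159a is in that set, so it is an ancestor of 9df5033.

Yes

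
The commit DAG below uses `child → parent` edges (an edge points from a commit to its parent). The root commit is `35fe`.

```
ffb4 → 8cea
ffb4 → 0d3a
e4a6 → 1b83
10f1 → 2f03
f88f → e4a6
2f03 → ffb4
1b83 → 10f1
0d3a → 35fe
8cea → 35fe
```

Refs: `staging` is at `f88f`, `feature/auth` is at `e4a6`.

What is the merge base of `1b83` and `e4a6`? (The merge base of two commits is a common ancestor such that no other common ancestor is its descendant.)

1b83

Ancestors of 1b83: {0d3a, 10f1, 1b83, 2f03, 35fe, 8cea, ffb4}.
Ancestors of e4a6: {0d3a, 10f1, 1b83, 2f03, 35fe, 8cea, e4a6, ffb4}.
Common ancestors: {0d3a, 10f1, 1b83, 2f03, 35fe, 8cea, ffb4}.
Among these, 1b83 is not an ancestor of any other common ancestor — it is the merge base.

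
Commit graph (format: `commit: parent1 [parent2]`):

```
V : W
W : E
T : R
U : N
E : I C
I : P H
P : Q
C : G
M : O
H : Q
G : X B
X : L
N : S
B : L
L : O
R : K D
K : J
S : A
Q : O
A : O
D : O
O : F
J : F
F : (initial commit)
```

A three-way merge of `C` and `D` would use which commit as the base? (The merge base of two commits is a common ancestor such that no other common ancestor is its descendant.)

Ancestors of C: {B, C, F, G, L, O, X}.
Ancestors of D: {D, F, O}.
Common ancestors: {F, O}.
Among these, O is not an ancestor of any other common ancestor — it is the merge base.

O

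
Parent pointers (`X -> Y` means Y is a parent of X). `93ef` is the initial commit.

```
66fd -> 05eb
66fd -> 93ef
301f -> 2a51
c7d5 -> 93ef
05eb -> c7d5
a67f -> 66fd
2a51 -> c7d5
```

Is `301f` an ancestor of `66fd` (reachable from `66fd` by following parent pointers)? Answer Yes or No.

Ancestors of 66fd: {05eb, 66fd, 93ef, c7d5}.
301f is not in that set, so it is not an ancestor of 66fd.

No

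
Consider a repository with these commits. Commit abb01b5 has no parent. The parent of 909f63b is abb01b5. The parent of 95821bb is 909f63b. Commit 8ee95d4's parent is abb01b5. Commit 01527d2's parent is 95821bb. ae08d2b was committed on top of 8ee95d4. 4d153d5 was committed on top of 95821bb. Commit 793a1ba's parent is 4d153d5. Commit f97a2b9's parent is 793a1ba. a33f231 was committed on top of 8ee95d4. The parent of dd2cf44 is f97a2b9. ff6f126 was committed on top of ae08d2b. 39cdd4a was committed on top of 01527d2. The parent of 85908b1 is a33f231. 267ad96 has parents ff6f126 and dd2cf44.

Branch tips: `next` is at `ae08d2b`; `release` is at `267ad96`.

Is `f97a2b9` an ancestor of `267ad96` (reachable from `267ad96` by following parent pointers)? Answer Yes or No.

Ancestors of 267ad96 (commits reachable by following parents): {267ad96, 4d153d5, 793a1ba, 8ee95d4, 909f63b, 95821bb, abb01b5, ae08d2b, dd2cf44, f97a2b9, ff6f126}.
f97a2b9 is in that set, so it is an ancestor of 267ad96.

Yes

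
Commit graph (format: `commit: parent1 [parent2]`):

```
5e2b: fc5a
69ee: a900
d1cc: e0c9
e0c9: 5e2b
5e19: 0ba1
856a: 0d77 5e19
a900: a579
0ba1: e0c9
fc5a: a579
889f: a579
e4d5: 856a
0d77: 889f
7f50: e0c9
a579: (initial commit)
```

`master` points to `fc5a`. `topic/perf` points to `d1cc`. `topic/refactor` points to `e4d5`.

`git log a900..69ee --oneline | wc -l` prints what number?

1

Reachable from 69ee: {69ee, a579, a900}.
Reachable from a900: {a579, a900}.
In 69ee's history but not a900's: {69ee} — 1 commit.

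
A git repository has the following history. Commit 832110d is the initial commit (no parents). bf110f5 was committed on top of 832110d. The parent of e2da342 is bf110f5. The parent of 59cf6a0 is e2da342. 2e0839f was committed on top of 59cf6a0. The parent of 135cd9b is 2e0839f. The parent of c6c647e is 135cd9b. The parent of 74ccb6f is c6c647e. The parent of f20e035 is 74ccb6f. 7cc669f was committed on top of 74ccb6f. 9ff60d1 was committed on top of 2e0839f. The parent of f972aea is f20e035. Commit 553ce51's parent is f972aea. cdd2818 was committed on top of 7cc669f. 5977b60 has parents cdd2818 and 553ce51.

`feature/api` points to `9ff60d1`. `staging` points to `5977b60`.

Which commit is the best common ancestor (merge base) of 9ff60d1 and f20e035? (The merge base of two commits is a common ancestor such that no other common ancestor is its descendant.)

2e0839f

Ancestors of 9ff60d1: {2e0839f, 59cf6a0, 832110d, 9ff60d1, bf110f5, e2da342}.
Ancestors of f20e035: {135cd9b, 2e0839f, 59cf6a0, 74ccb6f, 832110d, bf110f5, c6c647e, e2da342, f20e035}.
Common ancestors: {2e0839f, 59cf6a0, 832110d, bf110f5, e2da342}.
Among these, 2e0839f is not an ancestor of any other common ancestor — it is the merge base.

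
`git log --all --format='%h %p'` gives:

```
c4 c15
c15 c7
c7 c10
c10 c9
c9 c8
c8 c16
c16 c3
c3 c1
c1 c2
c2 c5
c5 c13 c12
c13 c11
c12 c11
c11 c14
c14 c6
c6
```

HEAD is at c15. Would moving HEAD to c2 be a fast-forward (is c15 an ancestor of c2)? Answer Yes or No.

A fast-forward from c15 to c2 is possible iff c15 is an ancestor of c2.
Ancestors of c2: {c11, c12, c13, c14, c2, c5, c6}.
c15 is not among them, so fast-forward is not possible.

No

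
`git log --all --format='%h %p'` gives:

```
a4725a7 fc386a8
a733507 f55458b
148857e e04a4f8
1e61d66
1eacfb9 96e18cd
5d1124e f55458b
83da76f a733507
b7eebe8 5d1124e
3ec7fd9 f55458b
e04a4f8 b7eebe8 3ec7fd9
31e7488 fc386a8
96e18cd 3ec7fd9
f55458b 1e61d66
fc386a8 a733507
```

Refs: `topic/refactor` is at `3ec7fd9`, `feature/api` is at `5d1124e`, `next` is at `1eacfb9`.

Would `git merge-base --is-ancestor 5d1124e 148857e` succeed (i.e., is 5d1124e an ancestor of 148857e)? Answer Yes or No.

Ancestors of 148857e (commits reachable by following parents): {148857e, 1e61d66, 3ec7fd9, 5d1124e, b7eebe8, e04a4f8, f55458b}.
5d1124e is in that set, so it is an ancestor of 148857e.

Yes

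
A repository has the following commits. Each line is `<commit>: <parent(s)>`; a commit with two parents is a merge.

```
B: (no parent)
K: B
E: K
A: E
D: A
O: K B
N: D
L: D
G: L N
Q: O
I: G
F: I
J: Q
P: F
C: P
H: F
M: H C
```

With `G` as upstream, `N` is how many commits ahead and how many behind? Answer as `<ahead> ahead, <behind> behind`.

Reachable from N: {A, B, D, E, K, N}.
Reachable from G: {A, B, D, E, G, K, L, N}.
Only in N's history (ahead): {} — 0.
Only in G's history (behind): {G, L} — 2.

0 ahead, 2 behind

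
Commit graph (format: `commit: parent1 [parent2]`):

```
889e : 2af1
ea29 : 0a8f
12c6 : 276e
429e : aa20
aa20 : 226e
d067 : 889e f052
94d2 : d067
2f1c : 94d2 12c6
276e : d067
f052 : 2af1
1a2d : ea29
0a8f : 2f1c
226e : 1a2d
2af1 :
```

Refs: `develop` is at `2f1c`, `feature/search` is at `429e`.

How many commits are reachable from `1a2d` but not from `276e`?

6

Reachable from 1a2d: {0a8f, 12c6, 1a2d, 276e, 2af1, 2f1c, 889e, 94d2, d067, ea29, f052}.
Reachable from 276e: {276e, 2af1, 889e, d067, f052}.
In 1a2d's history but not 276e's: {0a8f, 12c6, 1a2d, 2f1c, 94d2, ea29} — 6 commits.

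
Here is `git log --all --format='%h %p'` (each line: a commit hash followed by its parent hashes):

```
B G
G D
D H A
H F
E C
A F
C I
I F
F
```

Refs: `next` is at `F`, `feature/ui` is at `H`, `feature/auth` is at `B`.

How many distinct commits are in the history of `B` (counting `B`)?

Walking parent pointers from B: reachable set = {A, B, D, F, G, H}.
That is 6 commits.

6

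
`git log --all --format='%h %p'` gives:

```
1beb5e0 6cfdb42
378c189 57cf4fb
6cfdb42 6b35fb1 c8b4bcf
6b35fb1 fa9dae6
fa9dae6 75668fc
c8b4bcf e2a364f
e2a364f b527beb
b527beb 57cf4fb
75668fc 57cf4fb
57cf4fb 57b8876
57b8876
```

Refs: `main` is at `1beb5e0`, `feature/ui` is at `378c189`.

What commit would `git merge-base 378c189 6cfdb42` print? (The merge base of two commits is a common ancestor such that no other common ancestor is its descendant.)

57cf4fb

Ancestors of 378c189: {378c189, 57b8876, 57cf4fb}.
Ancestors of 6cfdb42: {57b8876, 57cf4fb, 6b35fb1, 6cfdb42, 75668fc, b527beb, c8b4bcf, e2a364f, fa9dae6}.
Common ancestors: {57b8876, 57cf4fb}.
Among these, 57cf4fb is not an ancestor of any other common ancestor — it is the merge base.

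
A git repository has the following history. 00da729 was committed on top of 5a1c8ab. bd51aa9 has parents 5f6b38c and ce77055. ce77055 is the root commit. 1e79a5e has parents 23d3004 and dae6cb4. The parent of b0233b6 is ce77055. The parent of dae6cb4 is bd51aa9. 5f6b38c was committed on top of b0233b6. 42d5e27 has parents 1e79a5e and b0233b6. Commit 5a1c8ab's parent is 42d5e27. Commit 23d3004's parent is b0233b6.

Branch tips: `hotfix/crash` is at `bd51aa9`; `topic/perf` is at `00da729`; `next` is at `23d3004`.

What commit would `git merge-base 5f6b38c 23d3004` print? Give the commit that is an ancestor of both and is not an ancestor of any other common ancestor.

b0233b6

Ancestors of 5f6b38c: {5f6b38c, b0233b6, ce77055}.
Ancestors of 23d3004: {23d3004, b0233b6, ce77055}.
Common ancestors: {b0233b6, ce77055}.
Among these, b0233b6 is not an ancestor of any other common ancestor — it is the merge base.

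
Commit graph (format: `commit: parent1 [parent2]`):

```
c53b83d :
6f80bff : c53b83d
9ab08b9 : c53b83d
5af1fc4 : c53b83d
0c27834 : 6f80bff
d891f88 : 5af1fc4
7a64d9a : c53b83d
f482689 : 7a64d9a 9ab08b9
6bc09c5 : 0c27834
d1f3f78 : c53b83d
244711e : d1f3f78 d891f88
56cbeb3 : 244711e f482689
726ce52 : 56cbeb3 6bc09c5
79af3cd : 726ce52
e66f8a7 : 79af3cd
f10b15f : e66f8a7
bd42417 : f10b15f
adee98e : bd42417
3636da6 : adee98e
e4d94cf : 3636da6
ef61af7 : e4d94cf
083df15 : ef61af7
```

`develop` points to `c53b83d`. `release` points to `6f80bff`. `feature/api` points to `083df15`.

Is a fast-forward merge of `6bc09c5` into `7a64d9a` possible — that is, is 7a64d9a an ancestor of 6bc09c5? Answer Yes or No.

A fast-forward from 7a64d9a to 6bc09c5 is possible iff 7a64d9a is an ancestor of 6bc09c5.
Ancestors of 6bc09c5: {0c27834, 6bc09c5, 6f80bff, c53b83d}.
7a64d9a is not among them, so fast-forward is not possible.

No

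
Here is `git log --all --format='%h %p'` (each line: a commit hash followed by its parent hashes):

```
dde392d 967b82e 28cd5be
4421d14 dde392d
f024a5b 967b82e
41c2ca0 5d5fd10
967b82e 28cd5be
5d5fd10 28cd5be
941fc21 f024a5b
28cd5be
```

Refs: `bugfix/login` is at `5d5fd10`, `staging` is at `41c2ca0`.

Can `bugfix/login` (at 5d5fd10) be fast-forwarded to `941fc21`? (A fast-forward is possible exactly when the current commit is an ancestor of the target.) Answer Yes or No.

No

A fast-forward from 5d5fd10 to 941fc21 is possible iff 5d5fd10 is an ancestor of 941fc21.
Ancestors of 941fc21: {28cd5be, 941fc21, 967b82e, f024a5b}.
5d5fd10 is not among them, so fast-forward is not possible.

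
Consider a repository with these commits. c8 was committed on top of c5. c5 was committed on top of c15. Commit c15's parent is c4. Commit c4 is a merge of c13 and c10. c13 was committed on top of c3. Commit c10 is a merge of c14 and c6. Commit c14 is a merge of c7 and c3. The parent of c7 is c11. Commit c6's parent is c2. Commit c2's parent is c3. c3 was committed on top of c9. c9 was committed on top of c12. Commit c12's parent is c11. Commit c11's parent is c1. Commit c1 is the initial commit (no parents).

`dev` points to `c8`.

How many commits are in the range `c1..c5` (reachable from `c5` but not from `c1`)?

Reachable from c5: {c1, c10, c11, c12, c13, c14, c15, c2, c3, c4, c5, c6, c7, c9}.
Reachable from c1: {c1}.
In c5's history but not c1's: {c10, c11, c12, c13, c14, c15, c2, c3, c4, c5, c6, c7, c9} — 13 commits.

13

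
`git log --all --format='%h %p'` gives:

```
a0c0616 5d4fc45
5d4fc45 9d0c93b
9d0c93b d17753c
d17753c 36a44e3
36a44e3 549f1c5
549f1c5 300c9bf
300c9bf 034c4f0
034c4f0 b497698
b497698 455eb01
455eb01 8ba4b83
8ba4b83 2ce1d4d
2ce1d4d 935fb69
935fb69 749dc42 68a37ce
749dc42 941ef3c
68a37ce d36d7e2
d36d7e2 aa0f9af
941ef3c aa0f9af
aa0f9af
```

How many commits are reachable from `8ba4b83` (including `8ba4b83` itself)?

Walking parent pointers from 8ba4b83: reachable set = {2ce1d4d, 68a37ce, 749dc42, 8ba4b83, 935fb69, 941ef3c, aa0f9af, d36d7e2}.
That is 8 commits.

8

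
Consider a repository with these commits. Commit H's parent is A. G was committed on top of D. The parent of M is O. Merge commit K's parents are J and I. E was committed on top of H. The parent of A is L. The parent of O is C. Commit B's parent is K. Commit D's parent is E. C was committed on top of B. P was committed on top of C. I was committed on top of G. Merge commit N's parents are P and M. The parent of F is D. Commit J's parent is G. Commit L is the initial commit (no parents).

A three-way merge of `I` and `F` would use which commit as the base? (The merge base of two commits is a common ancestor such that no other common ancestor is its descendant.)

Ancestors of I: {A, D, E, G, H, I, L}.
Ancestors of F: {A, D, E, F, H, L}.
Common ancestors: {A, D, E, H, L}.
Among these, D is not an ancestor of any other common ancestor — it is the merge base.

D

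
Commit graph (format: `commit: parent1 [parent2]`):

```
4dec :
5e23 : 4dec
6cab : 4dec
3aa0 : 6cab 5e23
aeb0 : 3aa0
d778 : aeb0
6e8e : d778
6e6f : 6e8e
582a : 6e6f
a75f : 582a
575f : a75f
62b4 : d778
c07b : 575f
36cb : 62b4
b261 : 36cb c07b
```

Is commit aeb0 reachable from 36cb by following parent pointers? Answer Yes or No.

Ancestors of 36cb (commits reachable by following parents): {36cb, 3aa0, 4dec, 5e23, 62b4, 6cab, aeb0, d778}.
aeb0 is in that set, so it is an ancestor of 36cb.

Yes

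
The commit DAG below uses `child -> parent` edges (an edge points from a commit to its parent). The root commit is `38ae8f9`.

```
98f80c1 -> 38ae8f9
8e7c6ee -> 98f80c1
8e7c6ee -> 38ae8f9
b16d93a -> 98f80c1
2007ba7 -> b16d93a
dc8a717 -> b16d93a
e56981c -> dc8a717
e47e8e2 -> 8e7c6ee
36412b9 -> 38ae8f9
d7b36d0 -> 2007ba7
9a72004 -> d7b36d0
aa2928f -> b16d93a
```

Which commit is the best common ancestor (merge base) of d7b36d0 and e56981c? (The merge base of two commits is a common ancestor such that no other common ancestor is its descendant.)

Ancestors of d7b36d0: {2007ba7, 38ae8f9, 98f80c1, b16d93a, d7b36d0}.
Ancestors of e56981c: {38ae8f9, 98f80c1, b16d93a, dc8a717, e56981c}.
Common ancestors: {38ae8f9, 98f80c1, b16d93a}.
Among these, b16d93a is not an ancestor of any other common ancestor — it is the merge base.

b16d93a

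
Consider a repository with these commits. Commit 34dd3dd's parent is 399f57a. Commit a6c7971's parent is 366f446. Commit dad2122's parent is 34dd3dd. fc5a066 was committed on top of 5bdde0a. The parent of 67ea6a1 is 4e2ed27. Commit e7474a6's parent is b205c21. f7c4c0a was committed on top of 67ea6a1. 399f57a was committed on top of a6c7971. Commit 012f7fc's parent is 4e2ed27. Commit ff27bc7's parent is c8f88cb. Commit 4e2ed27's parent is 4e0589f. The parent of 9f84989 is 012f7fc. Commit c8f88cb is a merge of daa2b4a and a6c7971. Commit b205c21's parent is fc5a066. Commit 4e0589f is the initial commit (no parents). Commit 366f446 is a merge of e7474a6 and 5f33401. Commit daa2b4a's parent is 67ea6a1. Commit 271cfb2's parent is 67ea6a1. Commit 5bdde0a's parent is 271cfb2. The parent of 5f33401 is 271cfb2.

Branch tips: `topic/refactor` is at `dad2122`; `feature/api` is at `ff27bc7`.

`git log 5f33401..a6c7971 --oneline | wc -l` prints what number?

6

Reachable from a6c7971: {271cfb2, 366f446, 4e0589f, 4e2ed27, 5bdde0a, 5f33401, 67ea6a1, a6c7971, b205c21, e7474a6, fc5a066}.
Reachable from 5f33401: {271cfb2, 4e0589f, 4e2ed27, 5f33401, 67ea6a1}.
In a6c7971's history but not 5f33401's: {366f446, 5bdde0a, a6c7971, b205c21, e7474a6, fc5a066} — 6 commits.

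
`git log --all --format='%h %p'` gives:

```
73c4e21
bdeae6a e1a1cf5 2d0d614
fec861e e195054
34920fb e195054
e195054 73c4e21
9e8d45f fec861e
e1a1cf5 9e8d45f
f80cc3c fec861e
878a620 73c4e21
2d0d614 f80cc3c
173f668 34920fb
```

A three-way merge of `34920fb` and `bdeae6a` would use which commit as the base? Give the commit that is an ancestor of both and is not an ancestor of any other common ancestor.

Ancestors of 34920fb: {34920fb, 73c4e21, e195054}.
Ancestors of bdeae6a: {2d0d614, 73c4e21, 9e8d45f, bdeae6a, e195054, e1a1cf5, f80cc3c, fec861e}.
Common ancestors: {73c4e21, e195054}.
Among these, e195054 is not an ancestor of any other common ancestor — it is the merge base.

e195054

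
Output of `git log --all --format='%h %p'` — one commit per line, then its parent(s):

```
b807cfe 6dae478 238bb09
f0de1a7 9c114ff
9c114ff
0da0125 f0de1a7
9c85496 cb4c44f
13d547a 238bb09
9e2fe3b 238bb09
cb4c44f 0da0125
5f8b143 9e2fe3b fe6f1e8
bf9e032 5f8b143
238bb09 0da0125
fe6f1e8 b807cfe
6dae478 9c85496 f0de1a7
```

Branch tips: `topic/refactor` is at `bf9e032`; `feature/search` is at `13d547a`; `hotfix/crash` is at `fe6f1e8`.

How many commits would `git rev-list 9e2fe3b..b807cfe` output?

Reachable from b807cfe: {0da0125, 238bb09, 6dae478, 9c114ff, 9c85496, b807cfe, cb4c44f, f0de1a7}.
Reachable from 9e2fe3b: {0da0125, 238bb09, 9c114ff, 9e2fe3b, f0de1a7}.
In b807cfe's history but not 9e2fe3b's: {6dae478, 9c85496, b807cfe, cb4c44f} — 4 commits.

4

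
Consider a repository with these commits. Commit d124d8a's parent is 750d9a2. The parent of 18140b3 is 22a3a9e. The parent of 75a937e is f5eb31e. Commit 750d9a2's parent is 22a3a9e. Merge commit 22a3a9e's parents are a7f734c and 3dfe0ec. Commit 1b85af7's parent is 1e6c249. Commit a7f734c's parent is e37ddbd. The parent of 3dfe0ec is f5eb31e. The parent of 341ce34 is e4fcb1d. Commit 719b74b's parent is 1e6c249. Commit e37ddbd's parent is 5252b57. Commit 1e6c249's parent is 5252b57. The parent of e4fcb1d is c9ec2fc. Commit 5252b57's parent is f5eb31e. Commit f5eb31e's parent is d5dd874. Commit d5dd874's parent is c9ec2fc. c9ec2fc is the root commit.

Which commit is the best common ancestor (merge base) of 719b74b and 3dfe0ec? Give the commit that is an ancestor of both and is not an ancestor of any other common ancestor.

f5eb31e

Ancestors of 719b74b: {1e6c249, 5252b57, 719b74b, c9ec2fc, d5dd874, f5eb31e}.
Ancestors of 3dfe0ec: {3dfe0ec, c9ec2fc, d5dd874, f5eb31e}.
Common ancestors: {c9ec2fc, d5dd874, f5eb31e}.
Among these, f5eb31e is not an ancestor of any other common ancestor — it is the merge base.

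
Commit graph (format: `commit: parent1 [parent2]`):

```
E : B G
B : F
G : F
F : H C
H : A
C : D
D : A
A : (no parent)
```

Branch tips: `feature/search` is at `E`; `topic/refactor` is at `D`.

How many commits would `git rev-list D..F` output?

3

Reachable from F: {A, C, D, F, H}.
Reachable from D: {A, D}.
In F's history but not D's: {C, F, H} — 3 commits.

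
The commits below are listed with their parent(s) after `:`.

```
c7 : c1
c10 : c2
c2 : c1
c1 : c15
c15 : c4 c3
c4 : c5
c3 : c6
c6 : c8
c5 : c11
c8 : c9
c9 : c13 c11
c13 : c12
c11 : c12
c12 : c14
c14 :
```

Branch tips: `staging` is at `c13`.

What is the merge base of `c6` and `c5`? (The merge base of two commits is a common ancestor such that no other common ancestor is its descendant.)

Ancestors of c6: {c11, c12, c13, c14, c6, c8, c9}.
Ancestors of c5: {c11, c12, c14, c5}.
Common ancestors: {c11, c12, c14}.
Among these, c11 is not an ancestor of any other common ancestor — it is the merge base.

c11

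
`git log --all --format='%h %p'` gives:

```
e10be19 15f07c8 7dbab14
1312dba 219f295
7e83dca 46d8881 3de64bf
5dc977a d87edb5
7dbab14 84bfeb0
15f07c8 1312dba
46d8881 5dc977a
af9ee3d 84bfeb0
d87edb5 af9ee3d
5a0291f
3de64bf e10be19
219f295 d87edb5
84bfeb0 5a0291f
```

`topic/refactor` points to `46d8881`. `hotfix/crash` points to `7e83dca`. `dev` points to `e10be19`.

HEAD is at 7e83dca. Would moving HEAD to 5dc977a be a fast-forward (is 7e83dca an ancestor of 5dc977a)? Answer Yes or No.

No

A fast-forward from 7e83dca to 5dc977a is possible iff 7e83dca is an ancestor of 5dc977a.
Ancestors of 5dc977a: {5a0291f, 5dc977a, 84bfeb0, af9ee3d, d87edb5}.
7e83dca is not among them, so fast-forward is not possible.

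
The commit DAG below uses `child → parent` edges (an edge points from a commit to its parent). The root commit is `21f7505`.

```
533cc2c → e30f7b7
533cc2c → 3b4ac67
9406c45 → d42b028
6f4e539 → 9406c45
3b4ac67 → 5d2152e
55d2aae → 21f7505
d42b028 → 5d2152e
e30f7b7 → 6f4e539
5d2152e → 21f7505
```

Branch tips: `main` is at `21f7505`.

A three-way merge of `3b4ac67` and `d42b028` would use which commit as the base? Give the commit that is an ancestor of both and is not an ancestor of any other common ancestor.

Ancestors of 3b4ac67: {21f7505, 3b4ac67, 5d2152e}.
Ancestors of d42b028: {21f7505, 5d2152e, d42b028}.
Common ancestors: {21f7505, 5d2152e}.
Among these, 5d2152e is not an ancestor of any other common ancestor — it is the merge base.

5d2152e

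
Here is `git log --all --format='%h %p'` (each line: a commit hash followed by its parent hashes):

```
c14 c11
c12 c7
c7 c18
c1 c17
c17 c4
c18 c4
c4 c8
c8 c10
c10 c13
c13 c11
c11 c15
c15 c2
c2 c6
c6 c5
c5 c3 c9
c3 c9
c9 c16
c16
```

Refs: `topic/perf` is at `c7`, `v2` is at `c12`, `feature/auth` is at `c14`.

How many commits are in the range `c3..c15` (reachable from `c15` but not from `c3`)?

4

Reachable from c15: {c15, c16, c2, c3, c5, c6, c9}.
Reachable from c3: {c16, c3, c9}.
In c15's history but not c3's: {c15, c2, c5, c6} — 4 commits.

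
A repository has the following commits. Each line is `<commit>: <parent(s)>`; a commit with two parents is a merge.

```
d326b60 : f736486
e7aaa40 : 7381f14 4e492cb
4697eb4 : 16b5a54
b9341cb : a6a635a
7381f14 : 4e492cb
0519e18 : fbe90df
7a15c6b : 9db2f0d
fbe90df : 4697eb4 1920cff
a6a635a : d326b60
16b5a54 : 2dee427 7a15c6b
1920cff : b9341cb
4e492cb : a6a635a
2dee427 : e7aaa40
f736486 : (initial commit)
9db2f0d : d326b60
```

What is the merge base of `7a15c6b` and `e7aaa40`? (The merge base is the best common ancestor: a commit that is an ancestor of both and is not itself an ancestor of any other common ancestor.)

d326b60

Ancestors of 7a15c6b: {7a15c6b, 9db2f0d, d326b60, f736486}.
Ancestors of e7aaa40: {4e492cb, 7381f14, a6a635a, d326b60, e7aaa40, f736486}.
Common ancestors: {d326b60, f736486}.
Among these, d326b60 is not an ancestor of any other common ancestor — it is the merge base.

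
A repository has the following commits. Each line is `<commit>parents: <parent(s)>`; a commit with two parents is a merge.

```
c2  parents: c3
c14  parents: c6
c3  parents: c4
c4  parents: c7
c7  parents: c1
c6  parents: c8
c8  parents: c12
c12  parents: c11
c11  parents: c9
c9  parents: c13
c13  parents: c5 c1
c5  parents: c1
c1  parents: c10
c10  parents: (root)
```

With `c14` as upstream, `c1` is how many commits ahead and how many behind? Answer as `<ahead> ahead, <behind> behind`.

0 ahead, 8 behind

Reachable from c1: {c1, c10}.
Reachable from c14: {c1, c10, c11, c12, c13, c14, c5, c6, c8, c9}.
Only in c1's history (ahead): {} — 0.
Only in c14's history (behind): {c11, c12, c13, c14, c5, c6, c8, c9} — 8.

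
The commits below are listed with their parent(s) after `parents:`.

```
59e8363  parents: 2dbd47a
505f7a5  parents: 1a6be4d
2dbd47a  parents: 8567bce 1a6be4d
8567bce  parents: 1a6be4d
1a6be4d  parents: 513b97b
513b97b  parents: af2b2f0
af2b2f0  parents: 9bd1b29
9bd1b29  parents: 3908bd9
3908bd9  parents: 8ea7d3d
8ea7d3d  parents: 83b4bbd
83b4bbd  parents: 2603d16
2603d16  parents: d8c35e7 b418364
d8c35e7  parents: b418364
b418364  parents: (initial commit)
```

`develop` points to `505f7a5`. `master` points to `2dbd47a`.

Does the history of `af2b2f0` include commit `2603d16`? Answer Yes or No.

Ancestors of af2b2f0 (commits reachable by following parents): {2603d16, 3908bd9, 83b4bbd, 8ea7d3d, 9bd1b29, af2b2f0, b418364, d8c35e7}.
2603d16 is in that set, so it is an ancestor of af2b2f0.

Yes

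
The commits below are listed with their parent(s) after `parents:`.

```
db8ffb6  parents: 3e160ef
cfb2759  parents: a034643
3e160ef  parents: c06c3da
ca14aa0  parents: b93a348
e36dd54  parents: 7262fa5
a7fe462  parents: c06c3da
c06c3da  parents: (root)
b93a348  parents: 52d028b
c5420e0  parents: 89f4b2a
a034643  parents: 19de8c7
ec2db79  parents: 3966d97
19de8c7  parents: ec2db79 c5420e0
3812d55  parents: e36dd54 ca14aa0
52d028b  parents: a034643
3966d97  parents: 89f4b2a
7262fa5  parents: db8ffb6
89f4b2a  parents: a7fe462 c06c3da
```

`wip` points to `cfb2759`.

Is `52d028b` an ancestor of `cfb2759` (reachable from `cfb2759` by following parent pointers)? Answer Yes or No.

Ancestors of cfb2759: {19de8c7, 3966d97, 89f4b2a, a034643, a7fe462, c06c3da, c5420e0, cfb2759, ec2db79}.
52d028b is not in that set, so it is not an ancestor of cfb2759.

No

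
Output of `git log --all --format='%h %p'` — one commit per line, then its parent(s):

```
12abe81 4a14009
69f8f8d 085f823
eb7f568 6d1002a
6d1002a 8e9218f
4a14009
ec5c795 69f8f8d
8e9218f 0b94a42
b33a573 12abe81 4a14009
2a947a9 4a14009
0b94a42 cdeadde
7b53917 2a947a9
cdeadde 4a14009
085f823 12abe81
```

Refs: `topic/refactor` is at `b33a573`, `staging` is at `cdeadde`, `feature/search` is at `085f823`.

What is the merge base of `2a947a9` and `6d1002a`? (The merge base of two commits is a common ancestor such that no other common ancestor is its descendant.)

4a14009

Ancestors of 2a947a9: {2a947a9, 4a14009}.
Ancestors of 6d1002a: {0b94a42, 4a14009, 6d1002a, 8e9218f, cdeadde}.
Common ancestors: {4a14009}.
The only common ancestor is 4a14009, so it is the merge base.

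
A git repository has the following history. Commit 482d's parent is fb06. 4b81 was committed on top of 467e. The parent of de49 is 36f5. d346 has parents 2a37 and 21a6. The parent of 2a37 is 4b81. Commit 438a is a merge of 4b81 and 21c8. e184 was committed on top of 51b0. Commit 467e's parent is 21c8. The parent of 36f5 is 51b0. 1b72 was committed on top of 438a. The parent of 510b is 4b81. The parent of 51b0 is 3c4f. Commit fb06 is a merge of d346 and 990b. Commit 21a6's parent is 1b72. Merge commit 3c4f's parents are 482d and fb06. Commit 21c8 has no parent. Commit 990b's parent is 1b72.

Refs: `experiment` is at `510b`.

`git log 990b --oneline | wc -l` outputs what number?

6

Walking parent pointers from 990b: reachable set = {1b72, 21c8, 438a, 467e, 4b81, 990b}.
That is 6 commits.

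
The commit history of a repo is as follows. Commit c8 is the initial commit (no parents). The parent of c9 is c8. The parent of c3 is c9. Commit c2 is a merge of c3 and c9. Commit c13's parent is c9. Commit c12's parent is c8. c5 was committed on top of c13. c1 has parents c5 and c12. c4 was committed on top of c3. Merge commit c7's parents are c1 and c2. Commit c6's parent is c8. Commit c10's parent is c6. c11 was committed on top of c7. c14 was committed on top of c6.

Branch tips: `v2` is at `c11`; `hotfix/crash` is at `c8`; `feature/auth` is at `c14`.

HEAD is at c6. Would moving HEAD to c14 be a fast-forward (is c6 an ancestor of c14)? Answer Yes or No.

A fast-forward from c6 to c14 is possible iff c6 is an ancestor of c14.
Ancestors of c14: {c14, c6, c8}.
c6 is among them, so fast-forward is possible.

Yes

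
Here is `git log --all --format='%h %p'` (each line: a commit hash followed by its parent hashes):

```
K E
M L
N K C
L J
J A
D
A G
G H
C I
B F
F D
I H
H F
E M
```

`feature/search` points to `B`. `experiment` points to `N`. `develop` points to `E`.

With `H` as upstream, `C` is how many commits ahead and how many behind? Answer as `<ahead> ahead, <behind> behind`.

2 ahead, 0 behind

Reachable from C: {C, D, F, H, I}.
Reachable from H: {D, F, H}.
Only in C's history (ahead): {C, I} — 2.
Only in H's history (behind): {} — 0.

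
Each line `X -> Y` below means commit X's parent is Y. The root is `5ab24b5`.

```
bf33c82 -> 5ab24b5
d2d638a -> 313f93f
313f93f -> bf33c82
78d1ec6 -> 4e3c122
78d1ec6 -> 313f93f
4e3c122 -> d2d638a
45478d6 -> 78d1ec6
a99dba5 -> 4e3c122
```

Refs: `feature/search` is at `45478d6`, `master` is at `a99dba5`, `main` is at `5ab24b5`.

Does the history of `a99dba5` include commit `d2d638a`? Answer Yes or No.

Ancestors of a99dba5 (commits reachable by following parents): {313f93f, 4e3c122, 5ab24b5, a99dba5, bf33c82, d2d638a}.
d2d638a is in that set, so it is an ancestor of a99dba5.

Yes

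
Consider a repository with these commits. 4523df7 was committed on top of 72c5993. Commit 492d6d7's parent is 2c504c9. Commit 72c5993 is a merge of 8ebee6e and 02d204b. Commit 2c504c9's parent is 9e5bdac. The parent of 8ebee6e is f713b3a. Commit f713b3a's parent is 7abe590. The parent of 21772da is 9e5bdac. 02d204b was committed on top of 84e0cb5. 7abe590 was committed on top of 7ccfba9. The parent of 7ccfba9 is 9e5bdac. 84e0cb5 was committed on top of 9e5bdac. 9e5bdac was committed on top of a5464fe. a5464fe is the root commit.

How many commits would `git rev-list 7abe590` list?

4

Walking parent pointers from 7abe590: reachable set = {7abe590, 7ccfba9, 9e5bdac, a5464fe}.
That is 4 commits.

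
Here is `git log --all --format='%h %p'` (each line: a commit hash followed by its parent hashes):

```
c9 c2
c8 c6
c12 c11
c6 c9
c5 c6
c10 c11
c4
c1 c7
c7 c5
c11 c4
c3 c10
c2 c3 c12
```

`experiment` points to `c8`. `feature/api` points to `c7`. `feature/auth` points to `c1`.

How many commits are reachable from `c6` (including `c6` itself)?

8

Walking parent pointers from c6: reachable set = {c10, c11, c12, c2, c3, c4, c6, c9}.
That is 8 commits.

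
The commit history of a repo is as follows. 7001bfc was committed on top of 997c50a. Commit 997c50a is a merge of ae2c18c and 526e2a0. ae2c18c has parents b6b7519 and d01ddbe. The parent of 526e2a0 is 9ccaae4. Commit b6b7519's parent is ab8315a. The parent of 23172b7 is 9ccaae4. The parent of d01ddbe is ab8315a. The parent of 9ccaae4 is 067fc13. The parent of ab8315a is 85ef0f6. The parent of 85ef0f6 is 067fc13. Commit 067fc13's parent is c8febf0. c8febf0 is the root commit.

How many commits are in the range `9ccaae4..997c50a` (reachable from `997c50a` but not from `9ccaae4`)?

7

Reachable from 997c50a: {067fc13, 526e2a0, 85ef0f6, 997c50a, 9ccaae4, ab8315a, ae2c18c, b6b7519, c8febf0, d01ddbe}.
Reachable from 9ccaae4: {067fc13, 9ccaae4, c8febf0}.
In 997c50a's history but not 9ccaae4's: {526e2a0, 85ef0f6, 997c50a, ab8315a, ae2c18c, b6b7519, d01ddbe} — 7 commits.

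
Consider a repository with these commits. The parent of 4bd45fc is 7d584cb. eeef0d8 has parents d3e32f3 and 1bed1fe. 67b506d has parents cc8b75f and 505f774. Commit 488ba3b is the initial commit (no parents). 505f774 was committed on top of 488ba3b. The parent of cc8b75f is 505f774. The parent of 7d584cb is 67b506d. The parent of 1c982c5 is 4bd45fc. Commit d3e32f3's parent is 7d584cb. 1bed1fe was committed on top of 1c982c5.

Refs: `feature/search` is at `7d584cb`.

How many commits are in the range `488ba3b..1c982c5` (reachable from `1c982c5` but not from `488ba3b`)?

6

Reachable from 1c982c5: {1c982c5, 488ba3b, 4bd45fc, 505f774, 67b506d, 7d584cb, cc8b75f}.
Reachable from 488ba3b: {488ba3b}.
In 1c982c5's history but not 488ba3b's: {1c982c5, 4bd45fc, 505f774, 67b506d, 7d584cb, cc8b75f} — 6 commits.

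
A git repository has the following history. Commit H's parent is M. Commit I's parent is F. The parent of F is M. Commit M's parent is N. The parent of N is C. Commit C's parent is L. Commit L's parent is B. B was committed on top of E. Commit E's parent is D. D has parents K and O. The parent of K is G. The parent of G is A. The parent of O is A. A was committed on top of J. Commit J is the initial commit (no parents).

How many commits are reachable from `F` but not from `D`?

7

Reachable from F: {A, B, C, D, E, F, G, J, K, L, M, N, O}.
Reachable from D: {A, D, G, J, K, O}.
In F's history but not D's: {B, C, E, F, L, M, N} — 7 commits.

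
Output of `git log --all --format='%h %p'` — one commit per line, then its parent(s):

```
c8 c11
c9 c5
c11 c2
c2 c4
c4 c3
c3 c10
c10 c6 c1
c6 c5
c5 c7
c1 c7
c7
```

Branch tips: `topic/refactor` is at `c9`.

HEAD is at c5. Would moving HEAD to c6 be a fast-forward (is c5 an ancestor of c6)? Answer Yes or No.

A fast-forward from c5 to c6 is possible iff c5 is an ancestor of c6.
Ancestors of c6: {c5, c6, c7}.
c5 is among them, so fast-forward is possible.

Yes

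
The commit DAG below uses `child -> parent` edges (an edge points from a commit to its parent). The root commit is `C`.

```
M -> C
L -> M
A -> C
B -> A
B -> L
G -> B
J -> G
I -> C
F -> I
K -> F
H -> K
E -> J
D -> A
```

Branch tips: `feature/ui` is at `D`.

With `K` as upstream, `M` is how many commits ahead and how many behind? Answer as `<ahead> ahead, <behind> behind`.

Reachable from M: {C, M}.
Reachable from K: {C, F, I, K}.
Only in M's history (ahead): {M} — 1.
Only in K's history (behind): {F, I, K} — 3.

1 ahead, 3 behind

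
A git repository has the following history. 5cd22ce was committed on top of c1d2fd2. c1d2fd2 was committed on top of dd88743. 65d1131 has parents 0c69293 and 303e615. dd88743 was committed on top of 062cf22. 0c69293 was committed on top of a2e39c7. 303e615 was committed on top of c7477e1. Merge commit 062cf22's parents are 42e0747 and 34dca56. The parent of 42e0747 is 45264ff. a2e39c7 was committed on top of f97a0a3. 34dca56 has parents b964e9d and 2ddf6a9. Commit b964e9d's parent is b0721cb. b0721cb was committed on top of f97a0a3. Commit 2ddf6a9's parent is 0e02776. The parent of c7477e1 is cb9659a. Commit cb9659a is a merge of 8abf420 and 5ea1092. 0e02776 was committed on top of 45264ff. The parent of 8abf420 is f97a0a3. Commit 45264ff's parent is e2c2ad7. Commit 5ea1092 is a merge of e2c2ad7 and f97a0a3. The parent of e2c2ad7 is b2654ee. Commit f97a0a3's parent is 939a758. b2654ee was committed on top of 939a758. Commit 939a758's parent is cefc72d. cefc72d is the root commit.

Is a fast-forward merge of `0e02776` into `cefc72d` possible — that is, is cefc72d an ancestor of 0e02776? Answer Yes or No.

A fast-forward from cefc72d to 0e02776 is possible iff cefc72d is an ancestor of 0e02776.
Ancestors of 0e02776: {0e02776, 45264ff, 939a758, b2654ee, cefc72d, e2c2ad7}.
cefc72d is among them, so fast-forward is possible.

Yes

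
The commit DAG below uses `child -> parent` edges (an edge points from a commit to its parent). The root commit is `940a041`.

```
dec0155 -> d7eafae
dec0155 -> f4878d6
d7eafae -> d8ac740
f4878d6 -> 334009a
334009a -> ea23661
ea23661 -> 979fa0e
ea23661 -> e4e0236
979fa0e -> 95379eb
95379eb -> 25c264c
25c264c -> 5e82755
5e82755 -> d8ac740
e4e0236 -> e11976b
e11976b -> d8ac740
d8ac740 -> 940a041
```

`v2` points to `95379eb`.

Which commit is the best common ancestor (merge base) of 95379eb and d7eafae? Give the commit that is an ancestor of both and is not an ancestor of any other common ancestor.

Ancestors of 95379eb: {25c264c, 5e82755, 940a041, 95379eb, d8ac740}.
Ancestors of d7eafae: {940a041, d7eafae, d8ac740}.
Common ancestors: {940a041, d8ac740}.
Among these, d8ac740 is not an ancestor of any other common ancestor — it is the merge base.

d8ac740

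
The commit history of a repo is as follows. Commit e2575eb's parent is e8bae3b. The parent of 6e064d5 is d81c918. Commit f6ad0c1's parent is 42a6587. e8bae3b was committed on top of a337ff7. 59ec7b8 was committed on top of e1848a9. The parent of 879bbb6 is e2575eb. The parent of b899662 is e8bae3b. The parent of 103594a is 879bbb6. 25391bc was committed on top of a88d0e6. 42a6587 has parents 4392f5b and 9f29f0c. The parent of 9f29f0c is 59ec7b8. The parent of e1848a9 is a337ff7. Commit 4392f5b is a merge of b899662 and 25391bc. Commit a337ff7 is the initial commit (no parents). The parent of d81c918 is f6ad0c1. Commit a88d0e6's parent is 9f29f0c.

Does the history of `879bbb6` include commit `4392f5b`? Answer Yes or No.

Ancestors of 879bbb6: {879bbb6, a337ff7, e2575eb, e8bae3b}.
4392f5b is not in that set, so it is not an ancestor of 879bbb6.

No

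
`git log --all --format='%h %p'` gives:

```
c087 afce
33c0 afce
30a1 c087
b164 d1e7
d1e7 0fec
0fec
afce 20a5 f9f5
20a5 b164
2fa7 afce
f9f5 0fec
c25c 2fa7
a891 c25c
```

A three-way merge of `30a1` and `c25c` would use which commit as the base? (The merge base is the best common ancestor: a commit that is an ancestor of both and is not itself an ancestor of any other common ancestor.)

afce

Ancestors of 30a1: {0fec, 20a5, 30a1, afce, b164, c087, d1e7, f9f5}.
Ancestors of c25c: {0fec, 20a5, 2fa7, afce, b164, c25c, d1e7, f9f5}.
Common ancestors: {0fec, 20a5, afce, b164, d1e7, f9f5}.
Among these, afce is not an ancestor of any other common ancestor — it is the merge base.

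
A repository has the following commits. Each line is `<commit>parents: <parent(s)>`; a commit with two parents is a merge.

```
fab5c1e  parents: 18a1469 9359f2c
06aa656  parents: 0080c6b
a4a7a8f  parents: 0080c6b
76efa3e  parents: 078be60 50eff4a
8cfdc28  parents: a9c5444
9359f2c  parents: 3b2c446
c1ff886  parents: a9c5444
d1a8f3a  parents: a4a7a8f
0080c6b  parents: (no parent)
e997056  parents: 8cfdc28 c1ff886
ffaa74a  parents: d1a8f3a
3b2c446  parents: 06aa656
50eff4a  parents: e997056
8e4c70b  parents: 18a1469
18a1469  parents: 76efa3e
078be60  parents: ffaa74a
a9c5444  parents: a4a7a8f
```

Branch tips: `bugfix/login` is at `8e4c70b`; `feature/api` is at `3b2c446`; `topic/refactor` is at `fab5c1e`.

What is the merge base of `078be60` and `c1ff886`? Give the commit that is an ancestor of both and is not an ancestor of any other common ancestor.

Ancestors of 078be60: {0080c6b, 078be60, a4a7a8f, d1a8f3a, ffaa74a}.
Ancestors of c1ff886: {0080c6b, a4a7a8f, a9c5444, c1ff886}.
Common ancestors: {0080c6b, a4a7a8f}.
Among these, a4a7a8f is not an ancestor of any other common ancestor — it is the merge base.

a4a7a8f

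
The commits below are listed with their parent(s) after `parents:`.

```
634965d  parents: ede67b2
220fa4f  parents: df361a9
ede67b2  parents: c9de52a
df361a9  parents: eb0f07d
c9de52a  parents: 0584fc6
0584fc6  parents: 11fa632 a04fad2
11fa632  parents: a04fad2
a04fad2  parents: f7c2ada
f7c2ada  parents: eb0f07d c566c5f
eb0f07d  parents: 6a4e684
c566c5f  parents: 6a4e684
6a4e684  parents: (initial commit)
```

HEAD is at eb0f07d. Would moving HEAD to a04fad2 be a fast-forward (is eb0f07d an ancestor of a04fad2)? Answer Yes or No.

Yes

A fast-forward from eb0f07d to a04fad2 is possible iff eb0f07d is an ancestor of a04fad2.
Ancestors of a04fad2: {6a4e684, a04fad2, c566c5f, eb0f07d, f7c2ada}.
eb0f07d is among them, so fast-forward is possible.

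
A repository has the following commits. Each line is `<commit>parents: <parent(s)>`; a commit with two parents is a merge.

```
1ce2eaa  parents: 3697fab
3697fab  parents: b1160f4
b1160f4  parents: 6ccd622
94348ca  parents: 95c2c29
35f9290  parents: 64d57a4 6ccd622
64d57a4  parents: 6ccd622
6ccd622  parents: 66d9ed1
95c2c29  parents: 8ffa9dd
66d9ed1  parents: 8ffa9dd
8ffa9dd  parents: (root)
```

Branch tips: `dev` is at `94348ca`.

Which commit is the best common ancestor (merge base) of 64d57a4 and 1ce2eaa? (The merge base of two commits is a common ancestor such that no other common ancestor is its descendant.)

Ancestors of 64d57a4: {64d57a4, 66d9ed1, 6ccd622, 8ffa9dd}.
Ancestors of 1ce2eaa: {1ce2eaa, 3697fab, 66d9ed1, 6ccd622, 8ffa9dd, b1160f4}.
Common ancestors: {66d9ed1, 6ccd622, 8ffa9dd}.
Among these, 6ccd622 is not an ancestor of any other common ancestor — it is the merge base.

6ccd622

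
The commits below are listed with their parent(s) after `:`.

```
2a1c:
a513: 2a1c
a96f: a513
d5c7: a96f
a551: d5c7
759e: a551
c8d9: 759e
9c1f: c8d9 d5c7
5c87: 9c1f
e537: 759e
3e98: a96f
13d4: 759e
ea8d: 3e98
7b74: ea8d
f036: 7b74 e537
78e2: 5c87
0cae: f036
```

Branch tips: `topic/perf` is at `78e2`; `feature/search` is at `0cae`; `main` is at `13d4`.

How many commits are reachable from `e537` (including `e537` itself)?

Walking parent pointers from e537: reachable set = {2a1c, 759e, a513, a551, a96f, d5c7, e537}.
That is 7 commits.

7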